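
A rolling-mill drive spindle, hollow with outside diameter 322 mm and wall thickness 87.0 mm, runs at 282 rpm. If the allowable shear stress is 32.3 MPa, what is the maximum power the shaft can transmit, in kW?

5970 kW

J = π(d_o⁴ − d_i⁴)/32 = π(0.322⁴ − 0.148⁴)/32 = 1.008×10^-3 m⁴.
T_max = τ_allow·J/r = 3.23×10^7 × 1.008×10^-3 / 0.161 = 202300 N·m.
ω = 2π·282/60 = 29.53 rad/s, so P_max = T_max·ω = 5.974×10^6 W.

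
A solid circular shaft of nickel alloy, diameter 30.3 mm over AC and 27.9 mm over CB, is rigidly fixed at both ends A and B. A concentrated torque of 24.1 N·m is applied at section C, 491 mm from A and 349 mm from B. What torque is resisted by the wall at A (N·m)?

Compatibility: T_A·a/J_AC = T_B·b/J_CB with T_A + T_B = T₀.
J_AC = 8.28×10^-8 m⁴, J_CB = 5.95×10^-8 m⁴, so T_A = T₀·(J_AC/a)/((J_AC/a)+(J_CB/b)) = 11.98 N·m, T_B = 12.12 N·m.

12.0 N·m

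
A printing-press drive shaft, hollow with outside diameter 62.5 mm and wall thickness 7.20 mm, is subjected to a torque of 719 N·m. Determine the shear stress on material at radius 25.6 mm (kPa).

J = π(d_o⁴ − d_i⁴)/32 = π(0.0625⁴ − 0.0481⁴)/32 = 9.725×10^-7 m⁴.
Shear stress varies linearly with radius: τ = T·r/J = 719.0 × 0.0256 / 9.725×10^-7 = 1.893×10^7 Pa.

18900 kPa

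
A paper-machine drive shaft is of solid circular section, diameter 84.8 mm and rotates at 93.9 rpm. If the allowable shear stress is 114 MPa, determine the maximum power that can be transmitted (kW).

134 kW

J = πd⁴/32 = π(0.0848)⁴/32 = 5.077×10^-6 m⁴.
T_max = τ_allow·J/r = 1.14×10^8 × 5.077×10^-6 / 0.0424 = 13650 N·m.
ω = 2π·93.9/60 = 9.833 rad/s, so P_max = T_max·ω = 1.342×10^5 W.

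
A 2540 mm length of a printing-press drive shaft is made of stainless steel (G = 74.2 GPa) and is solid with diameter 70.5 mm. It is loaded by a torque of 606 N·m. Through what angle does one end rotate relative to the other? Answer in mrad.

8.55 mrad

J = πd⁴/32 = π(0.0705)⁴/32 = 2.425×10^-6 m⁴.
θ = T·L/(G·J) = 606.0 × 2.54 / (74.2×10⁹ × 2.425×10^-6) = 8.554×10^-3 rad.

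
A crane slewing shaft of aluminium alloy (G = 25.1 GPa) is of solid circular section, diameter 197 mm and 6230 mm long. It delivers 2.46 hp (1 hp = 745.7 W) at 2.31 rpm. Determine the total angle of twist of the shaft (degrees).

ω = 2π·2.31/60 = 0.2419 rad/s, so T = P/ω = 2.46×745.7 / 0.2419 = 7583 N·m.
J = πd⁴/32 = π(0.197)⁴/32 = 1.479×10^-4 m⁴.
θ = T·L/(G·J) = 7583 × 6.23 / (25.1×10⁹ × 1.479×10^-4) = 0.01273 rad.

0.729°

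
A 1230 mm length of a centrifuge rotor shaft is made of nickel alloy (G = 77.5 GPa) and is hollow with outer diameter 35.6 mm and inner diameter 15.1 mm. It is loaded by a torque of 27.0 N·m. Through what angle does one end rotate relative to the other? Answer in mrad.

2.81 mrad

J = π(d_o⁴ − d_i⁴)/32 = π(0.0356⁴ − 0.0151⁴)/32 = 1.526×10^-7 m⁴.
θ = T·L/(G·J) = 27.00 × 1.23 / (77.5×10⁹ × 1.526×10^-7) = 2.808×10^-3 rad.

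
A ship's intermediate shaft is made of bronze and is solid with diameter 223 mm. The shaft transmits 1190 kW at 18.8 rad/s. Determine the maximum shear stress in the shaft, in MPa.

ω = 18.8 rad/s, so T = P/ω = 1190×10³ / 18.80 = 63300 N·m.
J = πd⁴/32 = π(0.223)⁴/32 = 2.428×10^-4 m⁴.
τ_max = T·r/J = 63300 × 0.112 / 2.428×10^-4 = 2.907×10^7 Pa.

29.1 MPa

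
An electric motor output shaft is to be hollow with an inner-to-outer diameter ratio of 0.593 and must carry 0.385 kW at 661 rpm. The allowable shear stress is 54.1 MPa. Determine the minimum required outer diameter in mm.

ω = 2π·661/60 = 69.22 rad/s, so T = P/ω = 0.385×10³ / 69.22 = 5.562 N·m.
For a hollow shaft with d_i/d_o = 0.593: τ_max = 16T/(π d_o³ (1−k⁴)), so d_o = [16T/(π τ_allow (1−k⁴))]^(1/3) = [16·5.562/(π·5.41×10^7·0.8763)]^(1/3) = 0.008423 m.

8.42 mm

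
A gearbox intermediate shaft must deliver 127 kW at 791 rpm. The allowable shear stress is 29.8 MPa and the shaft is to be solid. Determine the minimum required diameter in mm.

64.0 mm

ω = 2π·791/60 = 82.83 rad/s, so T = P/ω = 127×10³ / 82.83 = 1533 N·m.
For a solid shaft τ_max = 16T/(πd³), so d = (16T/(π τ_allow))^(1/3) = (16·1533/(π·2.98×10^7))^(1/3) = 0.06399 m.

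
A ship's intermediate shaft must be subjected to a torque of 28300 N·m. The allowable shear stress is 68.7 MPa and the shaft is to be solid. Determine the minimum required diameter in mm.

128 mm

For a solid shaft τ_max = 16T/(πd³), so d = (16T/(π τ_allow))^(1/3) = (16·28300/(π·6.87×10^7))^(1/3) = 0.1280 m.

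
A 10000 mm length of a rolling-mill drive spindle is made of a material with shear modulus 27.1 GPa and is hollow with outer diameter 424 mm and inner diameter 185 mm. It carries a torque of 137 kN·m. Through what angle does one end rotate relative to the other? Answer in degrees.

J = π(d_o⁴ − d_i⁴)/32 = π(0.424⁴ − 0.185⁴)/32 = 3.058×10^-3 m⁴.
θ = T·L/(G·J) = 137000 × 10.0 / (27.1×10⁹ × 3.058×10^-3) = 0.01653 rad.

0.947°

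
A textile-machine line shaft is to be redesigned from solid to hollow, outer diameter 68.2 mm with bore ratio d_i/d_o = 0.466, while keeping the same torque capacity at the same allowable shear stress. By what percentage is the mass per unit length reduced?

Equal τ_max and T ⇒ the solid shaft needs d_s³ = d_o³(1−k⁴), so d_s = 68.2·(1−0.466⁴)^(1/3) = 67.11 mm.
Area ratio A_h/A_s = d_o²(1−k²)/d_s² = (1−k²)/(1−k⁴)^(2/3) = 0.8085.
Mass saving = 1 − 0.8085 = 19.2 %.

19.2 %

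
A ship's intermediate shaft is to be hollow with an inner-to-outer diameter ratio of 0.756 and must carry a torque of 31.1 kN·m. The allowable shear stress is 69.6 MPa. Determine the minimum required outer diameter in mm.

150 mm

For a hollow shaft with d_i/d_o = 0.756: τ_max = 16T/(π d_o³ (1−k⁴)), so d_o = [16T/(π τ_allow (1−k⁴))]^(1/3) = [16·31100/(π·6.96×10^7·0.6733)]^(1/3) = 0.1501 m.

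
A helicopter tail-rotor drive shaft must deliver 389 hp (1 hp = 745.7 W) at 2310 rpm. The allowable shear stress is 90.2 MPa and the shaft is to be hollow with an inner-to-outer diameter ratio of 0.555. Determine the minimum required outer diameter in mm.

42.1 mm

ω = 2π·2310/60 = 241.9 rad/s, so T = P/ω = 389×745.7 / 241.9 = 1199 N·m.
For a hollow shaft with d_i/d_o = 0.555: τ_max = 16T/(π d_o³ (1−k⁴)), so d_o = [16T/(π τ_allow (1−k⁴))]^(1/3) = [16·1199/(π·9.02×10^7·0.9051)]^(1/3) = 0.04214 m.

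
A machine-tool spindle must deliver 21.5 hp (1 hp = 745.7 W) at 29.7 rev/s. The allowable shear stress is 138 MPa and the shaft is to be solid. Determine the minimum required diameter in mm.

ω = 2π·29.7 = 186.6 rad/s, so T = P/ω = 21.5×745.7 / 186.6 = 85.91 N·m.
For a solid shaft τ_max = 16T/(πd³), so d = (16T/(π τ_allow))^(1/3) = (16·85.91/(π·1.38×10^8))^(1/3) = 0.01469 m.

14.7 mm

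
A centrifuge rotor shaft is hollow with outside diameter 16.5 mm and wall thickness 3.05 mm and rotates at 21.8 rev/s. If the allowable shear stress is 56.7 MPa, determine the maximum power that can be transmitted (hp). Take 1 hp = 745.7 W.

7.74 hp

J = π(d_o⁴ − d_i⁴)/32 = π(0.0165⁴ − 0.0104⁴)/32 = 6.128×10^-9 m⁴.
T_max = τ_allow·J/r = 5.67×10^7 × 6.128×10^-9 / 0.00825 = 42.12 N·m.
ω = 2π·21.8 = 137.0 rad/s, so P_max = T_max·ω = 5769 W.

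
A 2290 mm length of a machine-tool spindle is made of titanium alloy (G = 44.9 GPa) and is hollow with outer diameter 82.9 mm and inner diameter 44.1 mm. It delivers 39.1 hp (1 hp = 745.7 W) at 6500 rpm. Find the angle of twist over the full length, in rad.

ω = 2π·6500/60 = 680.7 rad/s, so T = P/ω = 39.1×745.7 / 680.7 = 42.84 N·m.
J = π(d_o⁴ − d_i⁴)/32 = π(0.0829⁴ − 0.0441⁴)/32 = 4.265×10^-6 m⁴.
θ = T·L/(G·J) = 42.84 × 2.29 / (44.9×10⁹ × 4.265×10^-6) = 5.122×10^-4 rad.

5.12e-4 rad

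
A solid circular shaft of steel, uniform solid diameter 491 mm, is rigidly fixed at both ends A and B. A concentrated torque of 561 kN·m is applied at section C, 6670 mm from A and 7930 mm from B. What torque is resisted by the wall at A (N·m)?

With uniform GJ and both ends fixed, compatibility θ_AC = θ_CB gives T_A·a = T_B·b, together with T_A + T_B = T₀.
T_A = T₀·b/(a+b) = 561000·7930/14600 = 304700 N·m; T_B = 256300 N·m.

305000 N·m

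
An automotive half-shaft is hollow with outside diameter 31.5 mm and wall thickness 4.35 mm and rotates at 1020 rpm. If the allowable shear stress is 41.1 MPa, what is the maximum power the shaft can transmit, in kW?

J = π(d_o⁴ − d_i⁴)/32 = π(0.0315⁴ − 0.0228⁴)/32 = 7.013×10^-8 m⁴.
T_max = τ_allow·J/r = 4.11×10^7 × 7.013×10^-8 / 0.0158 = 183.0 N·m.
ω = 2π·1020/60 = 106.8 rad/s, so P_max = T_max·ω = 1.955×10^4 W.

19.5 kW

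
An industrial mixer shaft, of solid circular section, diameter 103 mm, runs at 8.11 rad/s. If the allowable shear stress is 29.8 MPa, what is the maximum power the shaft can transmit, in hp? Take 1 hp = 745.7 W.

69.5 hp

J = πd⁴/32 = π(0.103)⁴/32 = 1.105×10^-5 m⁴.
T_max = τ_allow·J/r = 2.98×10^7 × 1.105×10^-5 / 0.0515 = 6394 N·m.
ω = 8.11 rad/s, so P_max = T_max·ω = 5.185×10^4 W.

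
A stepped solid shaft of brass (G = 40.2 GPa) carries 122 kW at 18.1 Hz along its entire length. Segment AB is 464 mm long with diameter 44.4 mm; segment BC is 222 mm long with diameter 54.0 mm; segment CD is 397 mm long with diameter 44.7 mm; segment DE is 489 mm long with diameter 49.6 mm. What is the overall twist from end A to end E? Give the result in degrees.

ω = 2π·18.1 = 113.7 rad/s, so T = P/ω = 122×10³ / 113.7 = 1073 N·m.
J_AB = π(0.0444)⁴/32 = 3.82×10^-7 m⁴; J_BC = π(0.0540)⁴/32 = 8.35×10^-7 m⁴; J_CD = π(0.0447)⁴/32 = 3.92×10^-7 m⁴; J_DE = π(0.0496)⁴/32 = 5.94×10^-7 m⁴.
θ = (T/G)·Σ L_i/J_i = (1073/40.2×10⁹)·(0.464/3.82×10^-7 + 0.222/8.35×10^-7 + 0.397/3.92×10^-7 + 0.489/5.94×10^-7) = 0.08854 rad.

5.07°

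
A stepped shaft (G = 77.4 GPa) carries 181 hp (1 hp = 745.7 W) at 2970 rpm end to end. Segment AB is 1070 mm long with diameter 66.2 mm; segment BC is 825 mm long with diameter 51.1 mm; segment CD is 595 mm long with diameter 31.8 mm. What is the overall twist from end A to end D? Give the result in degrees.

ω = 2π·2970/60 = 311.0 rad/s, so T = P/ω = 181×745.7 / 311.0 = 434.0 N·m.
J_AB = π(0.0662)⁴/32 = 1.89×10^-6 m⁴; J_BC = π(0.0511)⁴/32 = 6.69×10^-7 m⁴; J_CD = π(0.0318)⁴/32 = 1.00×10^-7 m⁴.
θ = (T/G)·Σ L_i/J_i = (434.0/77.4×10⁹)·(1.07/1.89×10^-6 + 0.825/6.69×10^-7 + 0.595/1.00×10^-7) = 0.04332 rad.

2.48°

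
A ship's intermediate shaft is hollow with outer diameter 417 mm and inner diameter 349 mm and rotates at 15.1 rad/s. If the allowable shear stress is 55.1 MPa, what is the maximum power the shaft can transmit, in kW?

6030 kW

J = π(d_o⁴ − d_i⁴)/32 = π(0.417⁴ − 0.349⁴)/32 = 1.512×10^-3 m⁴.
T_max = τ_allow·J/r = 5.51×10^7 × 1.512×10^-3 / 0.208 = 399600 N·m.
ω = 15.1 rad/s, so P_max = T_max·ω = 6.034×10^6 W.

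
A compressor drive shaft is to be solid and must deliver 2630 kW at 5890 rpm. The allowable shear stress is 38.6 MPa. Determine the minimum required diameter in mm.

82.6 mm

ω = 2π·5890/60 = 616.8 rad/s, so T = P/ω = 2630×10³ / 616.8 = 4264 N·m.
For a solid shaft τ_max = 16T/(πd³), so d = (16T/(π τ_allow))^(1/3) = (16·4264/(π·3.86×10^7))^(1/3) = 0.08255 m.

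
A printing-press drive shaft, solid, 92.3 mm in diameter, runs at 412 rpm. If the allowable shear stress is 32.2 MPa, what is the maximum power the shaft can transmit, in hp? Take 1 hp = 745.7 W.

288 hp

J = πd⁴/32 = π(0.0923)⁴/32 = 7.125×10^-6 m⁴.
T_max = τ_allow·J/r = 3.22×10^7 × 7.125×10^-6 / 0.0461 = 4972 N·m.
ω = 2π·412/60 = 43.14 rad/s, so P_max = T_max·ω = 2.145×10^5 W.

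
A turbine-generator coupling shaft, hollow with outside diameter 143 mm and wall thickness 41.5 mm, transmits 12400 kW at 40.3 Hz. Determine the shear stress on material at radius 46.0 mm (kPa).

56600 kPa

ω = 2π·40.3 = 253.2 rad/s, so T = P/ω = 12400×10³ / 253.2 = 48970 N·m.
J = π(d_o⁴ − d_i⁴)/32 = π(0.143⁴ − 0.0600⁴)/32 = 3.978×10^-5 m⁴.
Shear stress varies linearly with radius: τ = T·r/J = 48970 × 0.0460 / 3.978×10^-5 = 5.663×10^7 Pa.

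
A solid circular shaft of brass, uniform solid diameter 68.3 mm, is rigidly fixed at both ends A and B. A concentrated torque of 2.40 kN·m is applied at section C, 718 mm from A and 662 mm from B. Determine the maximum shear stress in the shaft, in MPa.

With uniform GJ and both ends fixed, compatibility θ_AC = θ_CB gives T_A·a = T_B·b, together with T_A + T_B = T₀.
T_A = T₀·b/(a+b) = 2400·662/1380 = 1151 N·m; T_B = 1249 N·m.
τ in each portion: τ_AC = 1.84×10^7 Pa, τ_CB = 2.00×10^7 Pa; maximum is in CB.
τ_max = T_CB·r/J = 1249·0.0341/2.14×10^-6 = 1.996×10^7 Pa.

20.0 MPa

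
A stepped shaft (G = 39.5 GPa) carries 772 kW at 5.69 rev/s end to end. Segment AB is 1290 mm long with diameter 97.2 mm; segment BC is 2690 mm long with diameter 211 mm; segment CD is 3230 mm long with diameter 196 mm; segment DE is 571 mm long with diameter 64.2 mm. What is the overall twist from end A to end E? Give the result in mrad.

ω = 2π·5.69 = 35.75 rad/s, so T = P/ω = 772×10³ / 35.75 = 21590 N·m.
J_AB = π(0.0972)⁴/32 = 8.76×10^-6 m⁴; J_BC = π(0.211)⁴/32 = 1.95×10^-4 m⁴; J_CD = π(0.196)⁴/32 = 1.45×10^-4 m⁴; J_DE = π(0.0642)⁴/32 = 1.67×10^-6 m⁴.
θ = (T/G)·Σ L_i/J_i = (21590/39.5×10⁹)·(1.29/8.76×10^-6 + 2.69/1.95×10^-4 + 3.23/1.45×10^-4 + 0.571/1.67×10^-6) = 0.2874 rad.

287 mrad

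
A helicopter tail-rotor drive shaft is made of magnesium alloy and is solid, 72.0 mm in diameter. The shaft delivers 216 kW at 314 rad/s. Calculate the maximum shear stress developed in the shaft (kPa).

9390 kPa

ω = 314 rad/s, so T = P/ω = 216×10³ / 314.0 = 687.9 N·m.
J = πd⁴/32 = π(0.0720)⁴/32 = 2.638×10^-6 m⁴.
τ_max = T·r/J = 687.9 × 0.0360 / 2.638×10^-6 = 9.386×10^6 Pa.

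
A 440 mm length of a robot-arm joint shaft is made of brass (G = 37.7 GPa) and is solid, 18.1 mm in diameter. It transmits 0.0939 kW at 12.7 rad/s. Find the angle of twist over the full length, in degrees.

ω = 12.7 rad/s, so T = P/ω = 0.0939×10³ / 12.70 = 7.394 N·m.
J = πd⁴/32 = π(0.0181)⁴/32 = 1.054×10^-8 m⁴.
θ = T·L/(G·J) = 7.394 × 0.440 / (37.7×10⁹ × 1.054×10^-8) = 8.190×10^-3 rad.

0.469°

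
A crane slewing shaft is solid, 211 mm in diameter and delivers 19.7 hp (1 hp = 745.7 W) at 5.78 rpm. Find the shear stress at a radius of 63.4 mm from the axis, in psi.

ω = 2π·5.78/60 = 0.6053 rad/s, so T = P/ω = 19.7×745.7 / 0.6053 = 24270 N·m.
J = πd⁴/32 = π(0.211)⁴/32 = 1.946×10^-4 m⁴.
Shear stress varies linearly with radius: τ = T·r/J = 24270 × 0.0634 / 1.946×10^-4 = 7.907×10^6 Pa.

1150 psi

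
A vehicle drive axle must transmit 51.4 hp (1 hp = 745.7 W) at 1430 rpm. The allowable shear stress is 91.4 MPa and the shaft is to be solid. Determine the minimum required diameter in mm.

24.3 mm

ω = 2π·1430/60 = 149.7 rad/s, so T = P/ω = 51.4×745.7 / 149.7 = 256.0 N·m.
For a solid shaft τ_max = 16T/(πd³), so d = (16T/(π τ_allow))^(1/3) = (16·256.0/(π·9.14×10^7))^(1/3) = 0.02425 m.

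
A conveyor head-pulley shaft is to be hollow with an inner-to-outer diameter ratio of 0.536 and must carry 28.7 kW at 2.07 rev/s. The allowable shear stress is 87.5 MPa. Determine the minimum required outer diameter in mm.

ω = 2π·2.07 = 13.01 rad/s, so T = P/ω = 28.7×10³ / 13.01 = 2207 N·m.
For a hollow shaft with d_i/d_o = 0.536: τ_max = 16T/(π d_o³ (1−k⁴)), so d_o = [16T/(π τ_allow (1−k⁴))]^(1/3) = [16·2207/(π·8.75×10^7·0.9175)]^(1/3) = 0.05192 m.

51.9 mm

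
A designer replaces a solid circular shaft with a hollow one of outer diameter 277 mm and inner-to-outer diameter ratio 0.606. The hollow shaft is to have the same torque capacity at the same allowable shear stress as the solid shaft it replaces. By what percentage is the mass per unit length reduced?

30.3 %

Equal τ_max and T ⇒ the solid shaft needs d_s³ = d_o³(1−k⁴), so d_s = 277·(1−0.606⁴)^(1/3) = 263.9 mm.
Area ratio A_h/A_s = d_o²(1−k²)/d_s² = (1−k²)/(1−k⁴)^(2/3) = 0.6969.
Mass saving = 1 − 0.6969 = 30.3 %.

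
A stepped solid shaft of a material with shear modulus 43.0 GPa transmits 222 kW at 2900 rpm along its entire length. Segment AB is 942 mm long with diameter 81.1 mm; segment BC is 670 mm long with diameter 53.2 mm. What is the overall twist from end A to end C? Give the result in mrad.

ω = 2π·2900/60 = 303.7 rad/s, so T = P/ω = 222×10³ / 303.7 = 731.0 N·m.
J_AB = π(0.0811)⁴/32 = 4.25×10^-6 m⁴; J_BC = π(0.0532)⁴/32 = 7.86×10^-7 m⁴.
θ = (T/G)·Σ L_i/J_i = (731.0/43.0×10⁹)·(0.942/4.25×10^-6 + 0.670/7.86×10^-7) = 0.01825 rad.

18.3 mrad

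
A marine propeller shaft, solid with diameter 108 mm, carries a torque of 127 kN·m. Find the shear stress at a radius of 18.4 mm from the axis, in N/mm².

J = πd⁴/32 = π(0.108)⁴/32 = 1.336×10^-5 m⁴.
Shear stress varies linearly with radius: τ = T·r/J = 127000 × 0.0184 / 1.336×10^-5 = 1.750×10^8 Pa.

175 N/mm²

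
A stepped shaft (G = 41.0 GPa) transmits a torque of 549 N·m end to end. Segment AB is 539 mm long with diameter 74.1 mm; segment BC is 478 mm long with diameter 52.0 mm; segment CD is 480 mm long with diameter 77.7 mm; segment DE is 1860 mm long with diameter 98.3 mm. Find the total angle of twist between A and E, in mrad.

J_AB = π(0.0741)⁴/32 = 2.96×10^-6 m⁴; J_BC = π(0.0520)⁴/32 = 7.18×10^-7 m⁴; J_CD = π(0.0777)⁴/32 = 3.58×10^-6 m⁴; J_DE = π(0.0983)⁴/32 = 9.17×10^-6 m⁴.
θ = (T/G)·Σ L_i/J_i = (549.0/41.0×10⁹)·(0.539/2.96×10^-6 + 0.478/7.18×10^-7 + 0.480/3.58×10^-6 + 1.86/9.17×10^-6) = 0.01587 rad.

15.9 mrad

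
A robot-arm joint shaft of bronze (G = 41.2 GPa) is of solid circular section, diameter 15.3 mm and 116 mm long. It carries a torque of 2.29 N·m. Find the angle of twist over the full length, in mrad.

J = πd⁴/32 = π(0.0153)⁴/32 = 5.380×10^-9 m⁴.
θ = T·L/(G·J) = 2.290 × 0.116 / (41.2×10⁹ × 5.380×10^-9) = 1.198×10^-3 rad.

1.20 mrad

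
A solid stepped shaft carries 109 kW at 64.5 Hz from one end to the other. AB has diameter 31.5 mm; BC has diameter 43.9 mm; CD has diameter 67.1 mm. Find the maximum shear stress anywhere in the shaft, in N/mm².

ω = 2π·64.5 = 405.3 rad/s, so T = P/ω = 109×10³ / 405.3 = 269.0 N·m.
Under the same torque, τ_max = 16T/(πd³) is largest where d is smallest — segment AB (d = 31.5 mm).
τ_max = 16·269.0/(π·(0.0315)³) = 4.383×10^7 Pa.

43.8 N/mm²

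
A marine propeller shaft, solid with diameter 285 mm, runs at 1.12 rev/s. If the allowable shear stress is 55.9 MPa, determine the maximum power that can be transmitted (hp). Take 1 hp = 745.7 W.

2400 hp

J = πd⁴/32 = π(0.285)⁴/32 = 6.477×10^-4 m⁴.
T_max = τ_allow·J/r = 5.59×10^7 × 6.477×10^-4 / 0.142 = 254100 N·m.
ω = 2π·1.12 = 7.037 rad/s, so P_max = T_max·ω = 1.788×10^6 W.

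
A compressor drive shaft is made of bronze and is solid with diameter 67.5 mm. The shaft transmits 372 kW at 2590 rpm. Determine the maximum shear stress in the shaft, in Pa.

ω = 2π·2590/60 = 271.2 rad/s, so T = P/ω = 372×10³ / 271.2 = 1372 N·m.
J = πd⁴/32 = π(0.0675)⁴/32 = 2.038×10^-6 m⁴.
τ_max = T·r/J = 1372 × 0.0338 / 2.038×10^-6 = 2.271×10^7 Pa.

2.27e7 Pa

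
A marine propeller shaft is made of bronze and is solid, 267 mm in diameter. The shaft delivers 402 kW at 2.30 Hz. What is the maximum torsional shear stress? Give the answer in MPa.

7.44 MPa

ω = 2π·2.30 = 14.45 rad/s, so T = P/ω = 402×10³ / 14.45 = 27820 N·m.
J = πd⁴/32 = π(0.267)⁴/32 = 4.989×10^-4 m⁴.
τ_max = T·r/J = 27820 × 0.134 / 4.989×10^-4 = 7.443×10^6 Pa.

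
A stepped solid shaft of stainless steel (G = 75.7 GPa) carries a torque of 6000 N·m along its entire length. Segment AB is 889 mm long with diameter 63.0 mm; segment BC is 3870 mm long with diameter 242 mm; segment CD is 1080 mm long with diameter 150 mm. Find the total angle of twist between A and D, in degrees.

2.76°

J_AB = π(0.0630)⁴/32 = 1.55×10^-6 m⁴; J_BC = π(0.242)⁴/32 = 3.37×10^-4 m⁴; J_CD = π(0.150)⁴/32 = 4.97×10^-5 m⁴.
θ = (T/G)·Σ L_i/J_i = (6000/75.7×10⁹)·(0.889/1.55×10^-6 + 3.87/3.37×10^-4 + 1.08/4.97×10^-5) = 0.04819 rad.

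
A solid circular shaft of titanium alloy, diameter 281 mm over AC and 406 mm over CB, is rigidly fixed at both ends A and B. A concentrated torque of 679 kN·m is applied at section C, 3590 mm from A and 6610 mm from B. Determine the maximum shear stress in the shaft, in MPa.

46.3 MPa

Compatibility: T_A·a/J_AC = T_B·b/J_CB with T_A + T_B = T₀.
J_AC = 6.12×10^-4 m⁴, J_CB = 2.67×10^-3 m⁴, so T_A = T₀·(J_AC/a)/((J_AC/a)+(J_CB/b)) = 201700 N·m, T_B = 477300 N·m.
τ in each portion: τ_AC = 4.63×10^7 Pa, τ_CB = 3.63×10^7 Pa; maximum is in AC.
τ_max = T_AC·r/J = 201700·0.141/6.12×10^-4 = 4.629×10^7 Pa.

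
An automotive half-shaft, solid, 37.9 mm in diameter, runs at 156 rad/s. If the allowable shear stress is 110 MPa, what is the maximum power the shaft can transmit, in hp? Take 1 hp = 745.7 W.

246 hp

J = πd⁴/32 = π(0.0379)⁴/32 = 2.026×10^-7 m⁴.
T_max = τ_allow·J/r = 1.10×10^8 × 2.026×10^-7 / 0.0189 = 1176 N·m.
ω = 156 rad/s, so P_max = T_max·ω = 1.834×10^5 W.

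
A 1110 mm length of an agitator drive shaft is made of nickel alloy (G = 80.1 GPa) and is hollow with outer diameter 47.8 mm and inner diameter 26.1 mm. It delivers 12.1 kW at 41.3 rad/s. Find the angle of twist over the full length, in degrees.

0.498°

ω = 41.3 rad/s, so T = P/ω = 12.1×10³ / 41.30 = 293.0 N·m.
J = π(d_o⁴ − d_i⁴)/32 = π(0.0478⁴ − 0.0261⁴)/32 = 4.670×10^-7 m⁴.
θ = T·L/(G·J) = 293.0 × 1.11 / (80.1×10⁹ × 4.670×10^-7) = 8.694×10^-3 rad.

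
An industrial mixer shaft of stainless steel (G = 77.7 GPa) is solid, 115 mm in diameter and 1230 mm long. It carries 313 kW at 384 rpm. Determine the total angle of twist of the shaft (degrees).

0.411°

ω = 2π·384/60 = 40.21 rad/s, so T = P/ω = 313×10³ / 40.21 = 7784 N·m.
J = πd⁴/32 = π(0.115)⁴/32 = 1.717×10^-5 m⁴.
θ = T·L/(G·J) = 7784 × 1.23 / (77.7×10⁹ × 1.717×10^-5) = 7.176×10^-3 rad.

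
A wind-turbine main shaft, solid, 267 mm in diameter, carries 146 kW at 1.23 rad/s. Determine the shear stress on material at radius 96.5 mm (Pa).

ω = 1.23 rad/s, so T = P/ω = 146×10³ / 1.230 = 118700 N·m.
J = πd⁴/32 = π(0.267)⁴/32 = 4.989×10^-4 m⁴.
Shear stress varies linearly with radius: τ = T·r/J = 118700 × 0.0965 / 4.989×10^-4 = 2.296×10^7 Pa.

2.30e7 Pa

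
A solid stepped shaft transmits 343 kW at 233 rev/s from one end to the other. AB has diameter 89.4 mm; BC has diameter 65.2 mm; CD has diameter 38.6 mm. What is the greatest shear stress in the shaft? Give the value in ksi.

ω = 2π·233 = 1464 rad/s, so T = P/ω = 343×10³ / 1464 = 234.3 N·m.
Under the same torque, τ_max = 16T/(πd³) is largest where d is smallest — segment CD (d = 38.6 mm).
τ_max = 16·234.3/(π·(0.0386)³) = 2.075×10^7 Pa.

3.01 ksi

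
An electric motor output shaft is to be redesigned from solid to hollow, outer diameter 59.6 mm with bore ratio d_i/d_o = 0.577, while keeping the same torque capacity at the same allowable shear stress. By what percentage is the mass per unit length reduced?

27.9 %

Equal τ_max and T ⇒ the solid shaft needs d_s³ = d_o³(1−k⁴), so d_s = 59.6·(1−0.577⁴)^(1/3) = 57.31 mm.
Area ratio A_h/A_s = d_o²(1−k²)/d_s² = (1−k²)/(1−k⁴)^(2/3) = 0.7214.
Mass saving = 1 − 0.7214 = 27.9 %.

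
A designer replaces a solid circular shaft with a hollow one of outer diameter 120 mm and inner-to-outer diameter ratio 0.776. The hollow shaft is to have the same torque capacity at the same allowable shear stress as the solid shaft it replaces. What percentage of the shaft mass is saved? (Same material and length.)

Equal τ_max and T ⇒ the solid shaft needs d_s³ = d_o³(1−k⁴), so d_s = 120·(1−0.776⁴)^(1/3) = 103.3 mm.
Area ratio A_h/A_s = d_o²(1−k²)/d_s² = (1−k²)/(1−k⁴)^(2/3) = 0.5371.
Mass saving = 1 − 0.5371 = 46.3 %.

46.3 %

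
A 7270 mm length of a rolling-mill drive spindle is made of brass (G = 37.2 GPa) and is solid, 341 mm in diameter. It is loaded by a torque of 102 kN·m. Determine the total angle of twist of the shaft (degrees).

J = πd⁴/32 = π(0.341)⁴/32 = 1.327×10^-3 m⁴.
θ = T·L/(G·J) = 102000 × 7.27 / (37.2×10⁹ × 1.327×10^-3) = 0.01502 rad.

0.860°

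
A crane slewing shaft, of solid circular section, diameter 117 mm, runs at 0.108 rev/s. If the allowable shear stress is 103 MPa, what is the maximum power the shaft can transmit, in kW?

22.0 kW

J = πd⁴/32 = π(0.117)⁴/32 = 1.840×10^-5 m⁴.
T_max = τ_allow·J/r = 1.03×10^8 × 1.840×10^-5 / 0.0585 = 32390 N·m.
ω = 2π·0.108 = 0.6786 rad/s, so P_max = T_max·ω = 2.198×10^4 W.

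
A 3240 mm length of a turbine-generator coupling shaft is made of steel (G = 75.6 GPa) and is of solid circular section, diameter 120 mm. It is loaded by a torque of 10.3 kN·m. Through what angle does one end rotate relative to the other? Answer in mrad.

J = πd⁴/32 = π(0.120)⁴/32 = 2.036×10^-5 m⁴.
θ = T·L/(G·J) = 10300 × 3.24 / (75.6×10⁹ × 2.036×10^-5) = 0.02168 rad.

21.7 mrad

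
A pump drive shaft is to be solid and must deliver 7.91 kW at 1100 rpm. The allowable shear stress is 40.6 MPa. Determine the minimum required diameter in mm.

ω = 2π·1100/60 = 115.2 rad/s, so T = P/ω = 7.91×10³ / 115.2 = 68.67 N·m.
For a solid shaft τ_max = 16T/(πd³), so d = (16T/(π τ_allow))^(1/3) = (16·68.67/(π·4.06×10^7))^(1/3) = 0.02050 m.

20.5 mm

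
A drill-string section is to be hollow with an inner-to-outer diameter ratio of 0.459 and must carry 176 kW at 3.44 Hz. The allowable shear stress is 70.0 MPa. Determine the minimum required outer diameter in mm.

85.3 mm

ω = 2π·3.44 = 21.61 rad/s, so T = P/ω = 176×10³ / 21.61 = 8143 N·m.
For a hollow shaft with d_i/d_o = 0.459: τ_max = 16T/(π d_o³ (1−k⁴)), so d_o = [16T/(π τ_allow (1−k⁴))]^(1/3) = [16·8143/(π·7.00×10^7·0.9556)]^(1/3) = 0.08527 m.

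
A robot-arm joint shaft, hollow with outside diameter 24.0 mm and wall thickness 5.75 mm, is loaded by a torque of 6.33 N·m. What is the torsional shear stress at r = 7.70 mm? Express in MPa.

1.62 MPa

J = π(d_o⁴ − d_i⁴)/32 = π(0.0240⁴ − 0.0125⁴)/32 = 3.018×10^-8 m⁴.
Shear stress varies linearly with radius: τ = T·r/J = 6.330 × 0.00770 / 3.018×10^-8 = 1.615×10^6 Pa.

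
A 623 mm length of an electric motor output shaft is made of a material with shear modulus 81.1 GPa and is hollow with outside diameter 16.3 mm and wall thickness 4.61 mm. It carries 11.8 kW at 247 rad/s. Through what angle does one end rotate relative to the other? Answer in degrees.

ω = 247 rad/s, so T = P/ω = 11.8×10³ / 247.0 = 47.77 N·m.
J = π(d_o⁴ − d_i⁴)/32 = π(0.0163⁴ − 0.00708⁴)/32 = 6.684×10^-9 m⁴.
θ = T·L/(G·J) = 47.77 × 0.623 / (81.1×10⁹ × 6.684×10^-9) = 0.05491 rad.

3.15°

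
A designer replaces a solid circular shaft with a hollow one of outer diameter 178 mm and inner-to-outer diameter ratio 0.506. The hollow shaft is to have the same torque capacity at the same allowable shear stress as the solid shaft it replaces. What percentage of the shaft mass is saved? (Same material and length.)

Equal τ_max and T ⇒ the solid shaft needs d_s³ = d_o³(1−k⁴), so d_s = 178·(1−0.506⁴)^(1/3) = 174.0 mm.
Area ratio A_h/A_s = d_o²(1−k²)/d_s² = (1−k²)/(1−k⁴)^(2/3) = 0.7784.
Mass saving = 1 − 0.7784 = 22.2 %.

22.2 %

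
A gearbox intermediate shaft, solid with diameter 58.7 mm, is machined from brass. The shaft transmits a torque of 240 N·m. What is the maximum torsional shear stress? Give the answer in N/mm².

6.04 N/mm²

J = πd⁴/32 = π(0.0587)⁴/32 = 1.166×10^-6 m⁴.
τ_max = T·r/J = 240.0 × 0.0294 / 1.166×10^-6 = 6.043×10^6 Pa.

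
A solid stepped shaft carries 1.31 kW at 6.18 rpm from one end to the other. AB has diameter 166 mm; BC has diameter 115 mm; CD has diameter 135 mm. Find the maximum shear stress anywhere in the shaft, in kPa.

ω = 2π·6.18/60 = 0.6472 rad/s, so T = P/ω = 1.31×10³ / 0.6472 = 2024 N·m.
Under the same torque, τ_max = 16T/(πd³) is largest where d is smallest — segment BC (d = 115 mm).
τ_max = 16·2024/(π·(0.115)³) = 6.778×10^6 Pa.

6780 kPa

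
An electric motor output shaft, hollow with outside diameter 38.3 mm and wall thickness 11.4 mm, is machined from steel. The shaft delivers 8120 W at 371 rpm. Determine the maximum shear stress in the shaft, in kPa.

19500 kPa

ω = 2π·371/60 = 38.85 rad/s, so T = P/ω = 8120 / 38.85 = 209.0 N·m.
J = π(d_o⁴ − d_i⁴)/32 = π(0.0383⁴ − 0.0155⁴)/32 = 2.056×10^-7 m⁴.
τ_max = T·r/J = 209.0 × 0.0191 / 2.056×10^-7 = 1.947×10^7 Pa.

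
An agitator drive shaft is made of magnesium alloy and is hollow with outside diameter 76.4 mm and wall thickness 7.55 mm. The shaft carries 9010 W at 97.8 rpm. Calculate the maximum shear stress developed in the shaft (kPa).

17200 kPa

ω = 2π·97.8/60 = 10.24 rad/s, so T = P/ω = 9010 / 10.24 = 879.7 N·m.
J = π(d_o⁴ − d_i⁴)/32 = π(0.0764⁴ − 0.0613⁴)/32 = 1.959×10^-6 m⁴.
τ_max = T·r/J = 879.7 × 0.0382 / 1.959×10^-6 = 1.716×10^7 Pa.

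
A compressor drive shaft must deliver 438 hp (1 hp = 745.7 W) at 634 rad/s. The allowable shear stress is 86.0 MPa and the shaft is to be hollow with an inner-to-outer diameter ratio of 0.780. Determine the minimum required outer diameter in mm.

ω = 634 rad/s, so T = P/ω = 438×745.7 / 634.0 = 515.2 N·m.
For a hollow shaft with d_i/d_o = 0.780: τ_max = 16T/(π d_o³ (1−k⁴)), so d_o = [16T/(π τ_allow (1−k⁴))]^(1/3) = [16·515.2/(π·8.60×10^7·0.6298)]^(1/3) = 0.03645 m.

36.5 mm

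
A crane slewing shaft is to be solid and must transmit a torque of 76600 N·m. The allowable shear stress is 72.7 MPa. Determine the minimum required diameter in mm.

175 mm

For a solid shaft τ_max = 16T/(πd³), so d = (16T/(π τ_allow))^(1/3) = (16·76600/(π·7.27×10^7))^(1/3) = 0.1751 m.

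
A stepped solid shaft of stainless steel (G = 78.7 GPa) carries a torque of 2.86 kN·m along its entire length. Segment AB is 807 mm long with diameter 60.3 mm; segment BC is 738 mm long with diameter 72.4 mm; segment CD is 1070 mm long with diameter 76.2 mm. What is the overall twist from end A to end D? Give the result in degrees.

2.54°

J_AB = π(0.0603)⁴/32 = 1.30×10^-6 m⁴; J_BC = π(0.0724)⁴/32 = 2.70×10^-6 m⁴; J_CD = π(0.0762)⁴/32 = 3.31×10^-6 m⁴.
θ = (T/G)·Σ L_i/J_i = (2860/78.7×10⁹)·(0.807/1.30×10^-6 + 0.738/2.70×10^-6 + 1.07/3.31×10^-6) = 0.04428 rad.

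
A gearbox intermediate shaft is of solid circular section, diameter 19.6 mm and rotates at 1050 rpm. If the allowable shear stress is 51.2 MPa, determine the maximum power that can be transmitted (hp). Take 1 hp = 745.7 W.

J = πd⁴/32 = π(0.0196)⁴/32 = 1.449×10^-8 m⁴.
T_max = τ_allow·J/r = 5.12×10^7 × 1.449×10^-8 / 0.00980 = 75.70 N·m.
ω = 2π·1050/60 = 110.0 rad/s, so P_max = T_max·ω = 8323 W.

11.2 hp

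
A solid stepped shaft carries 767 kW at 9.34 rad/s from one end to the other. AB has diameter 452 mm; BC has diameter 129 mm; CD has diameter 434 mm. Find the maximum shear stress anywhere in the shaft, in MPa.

ω = 9.34 rad/s, so T = P/ω = 767×10³ / 9.340 = 82120 N·m.
Under the same torque, τ_max = 16T/(πd³) is largest where d is smallest — segment BC (d = 129 mm).
τ_max = 16·82120/(π·(0.129)³) = 1.948×10^8 Pa.

195 MPa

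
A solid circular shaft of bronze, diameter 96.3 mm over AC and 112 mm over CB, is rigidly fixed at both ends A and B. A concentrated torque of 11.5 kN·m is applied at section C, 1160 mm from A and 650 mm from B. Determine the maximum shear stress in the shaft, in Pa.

3.19e7 Pa

Compatibility: T_A·a/J_AC = T_B·b/J_CB with T_A + T_B = T₀.
J_AC = 8.44×10^-6 m⁴, J_CB = 1.54×10^-5 m⁴, so T_A = T₀·(J_AC/a)/((J_AC/a)+(J_CB/b)) = 2696 N·m, T_B = 8804 N·m.
τ in each portion: τ_AC = 1.54×10^7 Pa, τ_CB = 3.19×10^7 Pa; maximum is in CB.
τ_max = T_CB·r/J = 8804·0.0560/1.54×10^-5 = 3.191×10^7 Pa.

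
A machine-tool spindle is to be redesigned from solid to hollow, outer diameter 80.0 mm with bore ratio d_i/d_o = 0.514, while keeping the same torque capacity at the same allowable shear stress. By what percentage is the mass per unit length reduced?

Equal τ_max and T ⇒ the solid shaft needs d_s³ = d_o³(1−k⁴), so d_s = 80.0·(1−0.514⁴)^(1/3) = 78.09 mm.
Area ratio A_h/A_s = d_o²(1−k²)/d_s² = (1−k²)/(1−k⁴)^(2/3) = 0.7722.
Mass saving = 1 − 0.7722 = 22.8 %.

22.8 %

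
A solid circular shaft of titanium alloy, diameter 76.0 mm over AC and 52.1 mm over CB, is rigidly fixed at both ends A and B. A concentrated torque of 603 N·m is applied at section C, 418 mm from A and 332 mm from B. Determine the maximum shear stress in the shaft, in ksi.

Compatibility: T_A·a/J_AC = T_B·b/J_CB with T_A + T_B = T₀.
J_AC = 3.28×10^-6 m⁴, J_CB = 7.23×10^-7 m⁴, so T_A = T₀·(J_AC/a)/((J_AC/a)+(J_CB/b)) = 471.8 N·m, T_B = 131.2 N·m.
τ in each portion: τ_AC = 5.47×10^6 Pa, τ_CB = 4.72×10^6 Pa; maximum is in AC.
τ_max = T_AC·r/J = 471.8·0.0380/3.28×10^-6 = 5.474×10^6 Pa.

0.794 ksi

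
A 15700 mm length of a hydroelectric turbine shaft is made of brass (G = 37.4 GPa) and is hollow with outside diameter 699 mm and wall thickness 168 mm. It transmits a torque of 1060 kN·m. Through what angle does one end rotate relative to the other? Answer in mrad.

J = π(d_o⁴ − d_i⁴)/32 = π(0.699⁴ − 0.363⁴)/32 = 0.02173 m⁴.
θ = T·L/(G·J) = 1.060e6 × 15.7 / (37.4×10⁹ × 0.02173) = 0.02047 rad.

20.5 mrad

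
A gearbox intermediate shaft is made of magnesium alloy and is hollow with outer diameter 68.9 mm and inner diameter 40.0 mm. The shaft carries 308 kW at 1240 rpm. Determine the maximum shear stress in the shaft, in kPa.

41700 kPa

ω = 2π·1240/60 = 129.9 rad/s, so T = P/ω = 308×10³ / 129.9 = 2372 N·m.
J = π(d_o⁴ − d_i⁴)/32 = π(0.0689⁴ − 0.0400⁴)/32 = 1.961×10^-6 m⁴.
τ_max = T·r/J = 2372 × 0.0345 / 1.961×10^-6 = 4.167×10^7 Pa.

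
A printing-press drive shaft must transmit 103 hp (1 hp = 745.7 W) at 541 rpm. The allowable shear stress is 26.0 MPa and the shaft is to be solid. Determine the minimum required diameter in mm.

64.3 mm

ω = 2π·541/60 = 56.65 rad/s, so T = P/ω = 103×745.7 / 56.65 = 1356 N·m.
For a solid shaft τ_max = 16T/(πd³), so d = (16T/(π τ_allow))^(1/3) = (16·1356/(π·2.60×10^7))^(1/3) = 0.06428 m.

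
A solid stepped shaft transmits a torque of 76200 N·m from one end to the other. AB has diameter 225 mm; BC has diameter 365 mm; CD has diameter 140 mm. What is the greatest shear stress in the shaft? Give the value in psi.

20500 psi

Under the same torque, τ_max = 16T/(πd³) is largest where d is smallest — segment CD (d = 140 mm).
τ_max = 16·76200/(π·(0.140)³) = 1.414×10^8 Pa.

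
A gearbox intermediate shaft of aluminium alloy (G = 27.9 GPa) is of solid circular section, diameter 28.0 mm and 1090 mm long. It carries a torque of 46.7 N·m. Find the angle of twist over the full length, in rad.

J = πd⁴/32 = π(0.0280)⁴/32 = 6.034×10^-8 m⁴.
θ = T·L/(G·J) = 46.70 × 1.09 / (27.9×10⁹ × 6.034×10^-8) = 0.03023 rad.

0.0302 rad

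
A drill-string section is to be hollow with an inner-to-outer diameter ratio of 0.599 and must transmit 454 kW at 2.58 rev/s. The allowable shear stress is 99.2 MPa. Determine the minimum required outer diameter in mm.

118 mm

ω = 2π·2.58 = 16.21 rad/s, so T = P/ω = 454×10³ / 16.21 = 28010 N·m.
For a hollow shaft with d_i/d_o = 0.599: τ_max = 16T/(π d_o³ (1−k⁴)), so d_o = [16T/(π τ_allow (1−k⁴))]^(1/3) = [16·28010/(π·9.92×10^7·0.8713)]^(1/3) = 0.1182 m.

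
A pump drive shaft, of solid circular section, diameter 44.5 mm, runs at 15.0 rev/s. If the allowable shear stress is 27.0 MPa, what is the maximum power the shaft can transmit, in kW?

J = πd⁴/32 = π(0.0445)⁴/32 = 3.850×10^-7 m⁴.
T_max = τ_allow·J/r = 2.70×10^7 × 3.850×10^-7 / 0.0222 = 467.2 N·m.
ω = 2π·15.0 = 94.25 rad/s, so P_max = T_max·ω = 4.403×10^4 W.

44.0 kW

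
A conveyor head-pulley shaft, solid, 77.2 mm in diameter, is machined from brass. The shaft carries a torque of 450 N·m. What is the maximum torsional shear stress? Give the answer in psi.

722 psi

J = πd⁴/32 = π(0.0772)⁴/32 = 3.487×10^-6 m⁴.
τ_max = T·r/J = 450.0 × 0.0386 / 3.487×10^-6 = 4.981×10^6 Pa.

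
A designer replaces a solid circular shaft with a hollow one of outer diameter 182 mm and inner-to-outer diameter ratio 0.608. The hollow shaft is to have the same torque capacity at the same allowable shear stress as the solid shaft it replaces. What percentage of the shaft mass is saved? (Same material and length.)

Equal τ_max and T ⇒ the solid shaft needs d_s³ = d_o³(1−k⁴), so d_s = 182·(1−0.608⁴)^(1/3) = 173.3 mm.
Area ratio A_h/A_s = d_o²(1−k²)/d_s² = (1−k²)/(1−k⁴)^(2/3) = 0.6952.
Mass saving = 1 − 0.6952 = 30.5 %.

30.5 %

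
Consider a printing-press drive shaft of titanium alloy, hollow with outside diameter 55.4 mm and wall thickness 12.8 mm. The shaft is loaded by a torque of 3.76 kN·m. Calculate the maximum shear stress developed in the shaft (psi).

17800 psi

J = π(d_o⁴ − d_i⁴)/32 = π(0.0554⁴ − 0.0298⁴)/32 = 8.474×10^-7 m⁴.
τ_max = T·r/J = 3760 × 0.0277 / 8.474×10^-7 = 1.229×10^8 Pa.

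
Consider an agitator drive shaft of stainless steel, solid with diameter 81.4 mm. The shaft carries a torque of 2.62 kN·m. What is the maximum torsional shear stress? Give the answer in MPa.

24.7 MPa

J = πd⁴/32 = π(0.0814)⁴/32 = 4.310×10^-6 m⁴.
τ_max = T·r/J = 2620 × 0.0407 / 4.310×10^-6 = 2.474×10^7 Pa.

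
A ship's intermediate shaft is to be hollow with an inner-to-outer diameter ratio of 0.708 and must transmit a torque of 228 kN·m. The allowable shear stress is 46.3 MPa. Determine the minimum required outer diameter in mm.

322 mm

For a hollow shaft with d_i/d_o = 0.708: τ_max = 16T/(π d_o³ (1−k⁴)), so d_o = [16T/(π τ_allow (1−k⁴))]^(1/3) = [16·228000/(π·4.63×10^7·0.7487)]^(1/3) = 0.3224 m.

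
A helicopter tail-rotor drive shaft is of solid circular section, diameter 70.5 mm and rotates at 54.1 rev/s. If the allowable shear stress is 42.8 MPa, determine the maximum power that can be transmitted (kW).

1000 kW

J = πd⁴/32 = π(0.0705)⁴/32 = 2.425×10^-6 m⁴.
T_max = τ_allow·J/r = 4.28×10^7 × 2.425×10^-6 / 0.0352 = 2945 N·m.
ω = 2π·54.1 = 339.9 rad/s, so P_max = T_max·ω = 1.001×10^6 W.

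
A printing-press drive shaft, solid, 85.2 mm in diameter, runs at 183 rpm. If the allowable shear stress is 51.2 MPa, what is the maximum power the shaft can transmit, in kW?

119 kW

J = πd⁴/32 = π(0.0852)⁴/32 = 5.173×10^-6 m⁴.
T_max = τ_allow·J/r = 5.12×10^7 × 5.173×10^-6 / 0.0426 = 6218 N·m.
ω = 2π·183/60 = 19.16 rad/s, so P_max = T_max·ω = 1.192×10^5 W.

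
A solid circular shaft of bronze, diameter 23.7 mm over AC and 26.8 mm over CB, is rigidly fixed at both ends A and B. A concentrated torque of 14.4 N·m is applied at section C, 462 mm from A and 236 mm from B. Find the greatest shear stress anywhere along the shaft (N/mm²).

2.90 N/mm²

Compatibility: T_A·a/J_AC = T_B·b/J_CB with T_A + T_B = T₀.
J_AC = 3.10×10^-8 m⁴, J_CB = 5.06×10^-8 m⁴, so T_A = T₀·(J_AC/a)/((J_AC/a)+(J_CB/b)) = 3.428 N·m, T_B = 10.97 N·m.
τ in each portion: τ_AC = 1.31×10^6 Pa, τ_CB = 2.90×10^6 Pa; maximum is in CB.
τ_max = T_CB·r/J = 10.97·0.0134/5.06×10^-8 = 2.903×10^6 Pa.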